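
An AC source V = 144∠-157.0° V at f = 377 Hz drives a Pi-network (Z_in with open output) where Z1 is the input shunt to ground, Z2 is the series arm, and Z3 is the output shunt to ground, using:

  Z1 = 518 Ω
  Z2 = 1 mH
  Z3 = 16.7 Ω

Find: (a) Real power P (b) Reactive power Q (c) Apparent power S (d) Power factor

Step 1 — Angular frequency: ω = 2π·f = 2π·377 = 2369 rad/s.
Step 2 — Component impedances:
  Z1: Z = R = 518 Ω
  Z2: Z = jωL = j·2369·0.001 = 0 + j2.369 Ω
  Z3: Z = R = 16.7 Ω
Step 3 — With open output, the series arm Z2 and the output shunt Z3 appear in series to ground: Z2 + Z3 = 16.7 + j2.369 Ω.
Step 4 — Parallel with input shunt Z1: Z_in = Z1 || (Z2 + Z3) = 16.19 + j2.223 Ω = 16.34∠7.8° Ω.
Step 5 — Source phasor: V = 144∠-157.0° V = -132.6 - j56.27 V.
Step 6 — Current: I = V / Z = -8.505 - j2.308 A = 8.813∠-164.8° A.
Step 7 — Complex power: S = V·I* = 1257 + j172.6 VA.
Step 8 — Real power: P = Re(S) = 1257 W.
Step 9 — Reactive power: Q = Im(S) = 172.6 VAR.
Step 10 — Apparent power: |S| = 1269 VA.
Step 11 — Power factor: PF = P/|S| = 0.9907 (lagging).

(a) P = 1257 W  (b) Q = 172.6 VAR  (c) S = 1269 VA  (d) PF = 0.9907 (lagging)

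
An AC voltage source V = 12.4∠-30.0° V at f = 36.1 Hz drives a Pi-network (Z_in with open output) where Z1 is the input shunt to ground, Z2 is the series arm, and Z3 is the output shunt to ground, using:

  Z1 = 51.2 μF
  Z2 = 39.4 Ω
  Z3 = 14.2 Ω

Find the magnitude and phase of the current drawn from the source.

Step 1 — Angular frequency: ω = 2π·f = 2π·36.1 = 226.8 rad/s.
Step 2 — Component impedances:
  Z1: Z = 1/(jωC) = -j/(ω·C) = 0 - j86.11 Ω
  Z2: Z = R = 39.4 Ω
  Z3: Z = R = 14.2 Ω
Step 3 — With open output, the series arm Z2 and the output shunt Z3 appear in series to ground: Z2 + Z3 = 53.6 Ω.
Step 4 — Parallel with input shunt Z1: Z_in = Z1 || (Z2 + Z3) = 38.63 - j24.05 Ω = 45.5∠-31.9° Ω.
Step 5 — Source phasor: V = 12.4∠-30.0° V = 10.74 - j6.2 V.
Step 6 — Ohm's law: I = V / Z_total = (10.74 - j6.2) / (38.63 - j24.05) = 0.2724 + j0.009041 A.
Step 7 — Convert to polar: |I| = 0.2725 A, ∠I = 1.9°.

I = 0.2725∠1.9° A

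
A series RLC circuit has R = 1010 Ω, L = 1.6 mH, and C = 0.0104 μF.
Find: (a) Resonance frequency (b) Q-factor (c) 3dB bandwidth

Step 1 — Resonance condition Im(Z)=0 gives ω₀ = 1/√(LC).
Step 2 — ω₀ = 1/√(0.0016·1.04e-08) = 2.451e+05 rad/s.
Step 3 — f₀ = ω₀/(2π) = 3.902e+04 Hz.
Step 4 — Series Q: Q = ω₀L/R = 2.451e+05·0.0016/1010 = 0.3883.
Step 5 — 3dB bandwidth: Δω = ω₀/Q = 6.312e+05 rad/s; BW = Δω/(2π) = 1.005e+05 Hz.

(a) f₀ = 3.902e+04 Hz  (b) Q = 0.3883  (c) BW = 1.005e+05 Hz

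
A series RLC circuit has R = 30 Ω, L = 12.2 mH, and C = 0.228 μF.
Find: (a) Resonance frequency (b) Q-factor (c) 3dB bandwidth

Step 1 — Resonance: ω₀ = 1/√(LC) = 1/√(0.0122·2.28e-07) = 1.896e+04 rad/s.
Step 2 — f₀ = ω₀/(2π) = 3018 Hz.
Step 3 — Series Q: Q = ω₀L/R = 1.896e+04·0.0122/30 = 7.711.
Step 4 — Bandwidth: Δω = ω₀/Q = 2459 rad/s; BW = Δω/(2π) = 391.4 Hz.

(a) f₀ = 3018 Hz  (b) Q = 7.711  (c) BW = 391.4 Hz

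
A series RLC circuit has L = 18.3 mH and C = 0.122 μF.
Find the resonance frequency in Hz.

Step 1 — Resonance condition Im(Z)=0 gives ω₀ = 1/√(LC).
Step 2 — ω₀ = 1/√(0.0183·1.22e-07) = 2.116e+04 rad/s.
Step 3 — f₀ = ω₀/(2π) = 3368 Hz.

f₀ = 3368 Hz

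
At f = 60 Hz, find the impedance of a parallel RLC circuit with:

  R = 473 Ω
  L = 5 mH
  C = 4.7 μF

Step 1 — Angular frequency: ω = 2π·f = 2π·60 = 377 rad/s.
Step 2 — Component impedances:
  R: Z = R = 473 Ω
  L: Z = jωL = j·377·0.005 = 0 + j1.885 Ω
  C: Z = 1/(jωC) = -j/(ω·C) = 0 - j564.4 Ω
Step 3 — Parallel combination: 1/Z_total = 1/R + 1/L + 1/C; Z_total = 0.007562 + j1.891 Ω = 1.891∠89.8° Ω.

Z = 0.007562 + j1.891 Ω = 1.891∠89.8° Ω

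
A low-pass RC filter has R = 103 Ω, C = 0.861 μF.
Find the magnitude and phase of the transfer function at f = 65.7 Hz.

Step 1 — Angular frequency: ω = 2π·65.7 = 412.8 rad/s.
Step 2 — Transfer function: H(jω) = 1/(1 + jωRC).
Step 3 — Denominator: 1 + jωRC = 1 + j·412.8·103·8.61e-07 = 1 + j0.03661.
Step 4 — H = 0.9987 - j0.03656.
Step 5 — Magnitude: |H| = 0.9993 (-0.0 dB); phase: φ = -2.1°.

|H| = 0.9993 (-0.0 dB), φ = -2.1°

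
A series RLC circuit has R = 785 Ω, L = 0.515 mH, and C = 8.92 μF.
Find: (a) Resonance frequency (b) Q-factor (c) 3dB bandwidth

Step 1 — Resonance condition Im(Z)=0 gives ω₀ = 1/√(LC).
Step 2 — ω₀ = 1/√(0.000515·8.92e-06) = 1.475e+04 rad/s.
Step 3 — f₀ = ω₀/(2π) = 2348 Hz.
Step 4 — Series Q: Q = ω₀L/R = 1.475e+04·0.000515/785 = 0.009679.
Step 5 — 3dB bandwidth: Δω = ω₀/Q = 1.524e+06 rad/s; BW = Δω/(2π) = 2.426e+05 Hz.

(a) f₀ = 2348 Hz  (b) Q = 0.009679  (c) BW = 2.426e+05 Hz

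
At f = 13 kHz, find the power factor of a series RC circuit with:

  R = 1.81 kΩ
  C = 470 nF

Step 1 — Angular frequency: ω = 2π·f = 2π·1.3e+04 = 8.168e+04 rad/s.
Step 2 — Component impedances:
  R: Z = R = 1810 Ω
  C: Z = 1/(jωC) = -j/(ω·C) = 0 - j26.05 Ω
Step 3 — Series combination: Z_total = R + C = 1810 - j26.05 Ω = 1810∠-0.8° Ω.
Step 4 — Power factor: PF = cos(φ) = Re(Z)/|Z| = 1810/1810.2 = 0.9999.
Step 5 — Type: Im(Z) = -26.05 ⇒ leading (phase φ = -0.8°).

PF = 0.9999 (leading, φ = -0.8°)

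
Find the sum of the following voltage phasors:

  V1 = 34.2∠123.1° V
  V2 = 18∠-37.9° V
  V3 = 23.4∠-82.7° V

Step 1 — Convert each phasor to rectangular form:
  V1 = 34.2·(cos(123.1°) + j·sin(123.1°)) = -18.68 + j28.65 V
  V2 = 18·(cos(-37.9°) + j·sin(-37.9°)) = 14.2 - j11.06 V
  V3 = 23.4·(cos(-82.7°) + j·sin(-82.7°)) = 2.973 - j23.21 V
Step 2 — Sum components: V_total = -1.5 - j5.617 V.
Step 3 — Convert to polar: |V_total| = 5.814 V, ∠V_total = -104.9°.

V_total = 5.814∠-104.9° V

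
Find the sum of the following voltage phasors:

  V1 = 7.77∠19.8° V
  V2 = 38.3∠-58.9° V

Step 1 — Convert each phasor to rectangular form:
  V1 = 7.77·(cos(19.8°) + j·sin(19.8°)) = 7.311 + j2.632 V
  V2 = 38.3·(cos(-58.9°) + j·sin(-58.9°)) = 19.78 - j32.8 V
Step 2 — Sum components: V_total = 27.09 - j30.16 V.
Step 3 — Convert to polar: |V_total| = 40.54 V, ∠V_total = -48.1°.

V_total = 40.54∠-48.1° V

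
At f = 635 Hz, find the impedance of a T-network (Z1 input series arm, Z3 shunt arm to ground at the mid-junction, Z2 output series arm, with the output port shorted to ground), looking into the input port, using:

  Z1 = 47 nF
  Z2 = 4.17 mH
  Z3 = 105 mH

Step 1 — Angular frequency: ω = 2π·f = 2π·635 = 3990 rad/s.
Step 2 — Component impedances:
  Z1: Z = 1/(jωC) = -j/(ω·C) = 0 - j5333 Ω
  Z2: Z = jωL = j·3990·0.00417 = 0 + j16.64 Ω
  Z3: Z = jωL = j·3990·0.105 = 0 + j418.9 Ω
Step 3 — With the output port shorted to ground, the output series arm Z2 runs from the junction to ground; the shunt arm Z3 also runs from the junction to ground. They appear in parallel: Z3 || Z2 = 0 + j16 Ω.
Step 4 — Series with input arm Z1: Z_in = Z1 + (Z3 || Z2) = 0 - j5317 Ω = 5317∠-90.0° Ω.

Z = 0 - j5317 Ω = 5317∠-90.0° Ω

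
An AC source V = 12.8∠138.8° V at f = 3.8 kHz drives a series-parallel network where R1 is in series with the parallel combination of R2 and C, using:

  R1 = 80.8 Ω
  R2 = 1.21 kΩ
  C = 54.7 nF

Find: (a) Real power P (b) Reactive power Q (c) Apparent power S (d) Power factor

Step 1 — Angular frequency: ω = 2π·f = 2π·3800 = 2.388e+04 rad/s.
Step 2 — Component impedances:
  R1: Z = R = 80.8 Ω
  R2: Z = R = 1210 Ω
  C: Z = 1/(jωC) = -j/(ω·C) = 0 - j765.7 Ω
Step 3 — Parallel branch: R2 || C = 1/(1/R2 + 1/C) = 346 - j546.7 Ω.
Step 4 — Series with R1: Z_total = R1 + (R2 || C) = 426.8 - j546.7 Ω = 693.6∠-52.0° Ω.
Step 5 — Source phasor: V = 12.8∠138.8° V = -9.631 + j8.431 V.
Step 6 — Current: I = V / Z = -0.01813 - j0.003466 A = 0.01845∠-169.2° A.
Step 7 — Complex power: S = V·I* = 0.1453 - j0.1862 VA.
Step 8 — Real power: P = Re(S) = 0.1453 W.
Step 9 — Reactive power: Q = Im(S) = -0.1862 VAR.
Step 10 — Apparent power: |S| = 0.2362 VA.
Step 11 — Power factor: PF = P/|S| = 0.6153 (leading).

(a) P = 0.1453 W  (b) Q = -0.1862 VAR  (c) S = 0.2362 VA  (d) PF = 0.6153 (leading)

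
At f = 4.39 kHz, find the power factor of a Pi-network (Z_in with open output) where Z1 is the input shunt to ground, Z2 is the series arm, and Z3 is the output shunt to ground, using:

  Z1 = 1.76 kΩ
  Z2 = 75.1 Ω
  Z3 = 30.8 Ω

Step 1 — Angular frequency: ω = 2π·f = 2π·4390 = 2.758e+04 rad/s.
Step 2 — Component impedances:
  Z1: Z = R = 1760 Ω
  Z2: Z = R = 75.1 Ω
  Z3: Z = R = 30.8 Ω
Step 3 — With open output, the series arm Z2 and the output shunt Z3 appear in series to ground: Z2 + Z3 = 105.9 Ω.
Step 4 — Parallel with input shunt Z1: Z_in = Z1 || (Z2 + Z3) = 99.89 Ω = 99.89∠0.0° Ω.
Step 5 — Power factor: PF = cos(φ) = Re(Z)/|Z| = 99.89/99.89 = 1.
Step 6 — Type: Im(Z) = 0 ⇒ unity (phase φ = 0.0°).

PF = 1 (unity, φ = 0.0°)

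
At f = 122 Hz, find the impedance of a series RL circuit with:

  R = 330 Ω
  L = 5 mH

Step 1 — Angular frequency: ω = 2π·f = 2π·122 = 766.5 rad/s.
Step 2 — Component impedances:
  R: Z = R = 330 Ω
  L: Z = jωL = j·766.5·0.005 = 0 + j3.833 Ω
Step 3 — Series combination: Z_total = R + L = 330 + j3.833 Ω = 330∠0.7° Ω.

Z = 330 + j3.833 Ω = 330∠0.7° Ω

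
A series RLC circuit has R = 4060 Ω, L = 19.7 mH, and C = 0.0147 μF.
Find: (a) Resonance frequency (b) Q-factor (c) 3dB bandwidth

Step 1 — Resonance: ω₀ = 1/√(LC) = 1/√(0.0197·1.47e-08) = 5.876e+04 rad/s.
Step 2 — f₀ = ω₀/(2π) = 9353 Hz.
Step 3 — Series Q: Q = ω₀L/R = 5.876e+04·0.0197/4060 = 0.2851.
Step 4 — Bandwidth: Δω = ω₀/Q = 2.061e+05 rad/s; BW = Δω/(2π) = 3.28e+04 Hz.

(a) f₀ = 9353 Hz  (b) Q = 0.2851  (c) BW = 3.28e+04 Hz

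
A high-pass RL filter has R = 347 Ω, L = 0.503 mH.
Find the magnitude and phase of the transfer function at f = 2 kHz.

Step 1 — Angular frequency: ω = 2π·2000 = 1.257e+04 rad/s.
Step 2 — Transfer function: H(jω) = jωL/(R + jωL).
Step 3 — Numerator jωL = j·6.321; denominator R + jωL = 347 + j6.321.
Step 4 — H = 0.0003317 + j0.01821.
Step 5 — Magnitude: |H| = 0.01821 (-34.8 dB); phase: φ = 89.0°.

|H| = 0.01821 (-34.8 dB), φ = 89.0°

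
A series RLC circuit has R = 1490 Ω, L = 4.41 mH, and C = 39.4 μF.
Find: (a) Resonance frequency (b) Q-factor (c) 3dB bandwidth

Step 1 — Resonance condition Im(Z)=0 gives ω₀ = 1/√(LC).
Step 2 — ω₀ = 1/√(0.00441·3.94e-05) = 2399 rad/s.
Step 3 — f₀ = ω₀/(2π) = 381.8 Hz.
Step 4 — Series Q: Q = ω₀L/R = 2399·0.00441/1490 = 0.0071.
Step 5 — 3dB bandwidth: Δω = ω₀/Q = 3.379e+05 rad/s; BW = Δω/(2π) = 5.377e+04 Hz.

(a) f₀ = 381.8 Hz  (b) Q = 0.0071  (c) BW = 5.377e+04 Hz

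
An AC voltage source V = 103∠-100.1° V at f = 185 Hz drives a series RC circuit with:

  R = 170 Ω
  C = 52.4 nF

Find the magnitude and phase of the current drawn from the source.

Step 1 — Angular frequency: ω = 2π·f = 2π·185 = 1162 rad/s.
Step 2 — Component impedances:
  R: Z = R = 170 Ω
  C: Z = 1/(jωC) = -j/(ω·C) = 0 - j1.642e+04 Ω
Step 3 — Series combination: Z_total = R + C = 170 - j1.642e+04 Ω = 1.642e+04∠-89.4° Ω.
Step 4 — Source phasor: V = 103∠-100.1° V = -18.06 - j101.4 V.
Step 5 — Ohm's law: I = V / Z_total = (-18.06 - j101.4) / (170 - j1.642e+04) = 0.006164 - j0.001164 A.
Step 6 — Convert to polar: |I| = 0.006273 A, ∠I = -10.7°.

I = 0.006273∠-10.7° A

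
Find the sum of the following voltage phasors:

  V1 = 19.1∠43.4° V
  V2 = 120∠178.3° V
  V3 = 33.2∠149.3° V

Step 1 — Convert each phasor to rectangular form:
  V1 = 19.1·(cos(43.4°) + j·sin(43.4°)) = 13.88 + j13.12 V
  V2 = 120·(cos(178.3°) + j·sin(178.3°)) = -119.9 + j3.56 V
  V3 = 33.2·(cos(149.3°) + j·sin(149.3°)) = -28.55 + j16.95 V
Step 2 — Sum components: V_total = -134.6 + j33.63 V.
Step 3 — Convert to polar: |V_total| = 138.8 V, ∠V_total = 166.0°.

V_total = 138.8∠166.0° V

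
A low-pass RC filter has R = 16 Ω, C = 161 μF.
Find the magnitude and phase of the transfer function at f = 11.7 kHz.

Step 1 — Angular frequency: ω = 2π·1.17e+04 = 7.351e+04 rad/s.
Step 2 — Transfer function: H(jω) = 1/(1 + jωRC).
Step 3 — Denominator: 1 + jωRC = 1 + j·7.351e+04·16·0.000161 = 1 + j189.4.
Step 4 — H = 2.788e-05 - j0.005281.
Step 5 — Magnitude: |H| = 0.005281 (-45.5 dB); phase: φ = -89.7°.

|H| = 0.005281 (-45.5 dB), φ = -89.7°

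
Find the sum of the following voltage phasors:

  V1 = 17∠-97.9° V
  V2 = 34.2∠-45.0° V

Step 1 — Convert each phasor to rectangular form:
  V1 = 17·(cos(-97.9°) + j·sin(-97.9°)) = -2.337 - j16.84 V
  V2 = 34.2·(cos(-45.0°) + j·sin(-45.0°)) = 24.18 - j24.18 V
Step 2 — Sum components: V_total = 21.85 - j41.02 V.
Step 3 — Convert to polar: |V_total| = 46.48 V, ∠V_total = -62.0°.

V_total = 46.48∠-62.0° V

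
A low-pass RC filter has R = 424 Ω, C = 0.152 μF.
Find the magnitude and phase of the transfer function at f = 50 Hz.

Step 1 — Angular frequency: ω = 2π·50 = 314.2 rad/s.
Step 2 — Transfer function: H(jω) = 1/(1 + jωRC).
Step 3 — Denominator: 1 + jωRC = 1 + j·314.2·424·1.52e-07 = 1 + j0.02025.
Step 4 — H = 0.9996 - j0.02024.
Step 5 — Magnitude: |H| = 0.9998 (-0.0 dB); phase: φ = -1.2°.

|H| = 0.9998 (-0.0 dB), φ = -1.2°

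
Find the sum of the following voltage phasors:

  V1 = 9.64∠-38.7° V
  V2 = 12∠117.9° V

Step 1 — Convert each phasor to rectangular form:
  V1 = 9.64·(cos(-38.7°) + j·sin(-38.7°)) = 7.523 - j6.027 V
  V2 = 12·(cos(117.9°) + j·sin(117.9°)) = -5.615 + j10.61 V
Step 2 — Sum components: V_total = 1.908 + j4.578 V.
Step 3 — Convert to polar: |V_total| = 4.96 V, ∠V_total = 67.4°.

V_total = 4.96∠67.4° V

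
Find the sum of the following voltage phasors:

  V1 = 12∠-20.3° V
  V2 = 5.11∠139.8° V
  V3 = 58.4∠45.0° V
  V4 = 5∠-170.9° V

Step 1 — Convert each phasor to rectangular form:
  V1 = 12·(cos(-20.3°) + j·sin(-20.3°)) = 11.25 - j4.163 V
  V2 = 5.11·(cos(139.8°) + j·sin(139.8°)) = -3.903 + j3.298 V
  V3 = 58.4·(cos(45.0°) + j·sin(45.0°)) = 41.3 + j41.3 V
  V4 = 5·(cos(-170.9°) + j·sin(-170.9°)) = -4.937 - j0.7908 V
Step 2 — Sum components: V_total = 43.71 + j39.64 V.
Step 3 — Convert to polar: |V_total| = 59.01 V, ∠V_total = 42.2°.

V_total = 59.01∠42.2° V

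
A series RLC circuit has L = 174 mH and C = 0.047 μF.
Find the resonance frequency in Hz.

Step 1 — Resonance condition Im(Z)=0 gives ω₀ = 1/√(LC).
Step 2 — ω₀ = 1/√(0.174·4.7e-08) = 1.106e+04 rad/s.
Step 3 — f₀ = ω₀/(2π) = 1760 Hz.

f₀ = 1760 Hz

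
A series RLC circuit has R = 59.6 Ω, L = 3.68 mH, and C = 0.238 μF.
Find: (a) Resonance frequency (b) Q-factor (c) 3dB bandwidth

Step 1 — Resonance: ω₀ = 1/√(LC) = 1/√(0.00368·2.38e-07) = 3.379e+04 rad/s.
Step 2 — f₀ = ω₀/(2π) = 5378 Hz.
Step 3 — Series Q: Q = ω₀L/R = 3.379e+04·0.00368/59.6 = 2.086.
Step 4 — Bandwidth: Δω = ω₀/Q = 1.62e+04 rad/s; BW = Δω/(2π) = 2578 Hz.

(a) f₀ = 5378 Hz  (b) Q = 2.086  (c) BW = 2578 Hz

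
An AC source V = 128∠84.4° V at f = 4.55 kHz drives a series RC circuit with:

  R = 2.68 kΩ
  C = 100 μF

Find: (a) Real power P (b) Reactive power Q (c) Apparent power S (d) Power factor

Step 1 — Angular frequency: ω = 2π·f = 2π·4550 = 2.859e+04 rad/s.
Step 2 — Component impedances:
  R: Z = R = 2680 Ω
  C: Z = 1/(jωC) = -j/(ω·C) = 0 - j0.3498 Ω
Step 3 — Series combination: Z_total = R + C = 2680 - j0.3498 Ω = 2680∠-0.0° Ω.
Step 4 — Source phasor: V = 128∠84.4° V = 12.49 + j127.4 V.
Step 5 — Current: I = V / Z = 0.004654 + j0.04753 A = 0.04776∠84.4° A.
Step 6 — Complex power: S = V·I* = 6.113 - j0.0007979 VA.
Step 7 — Real power: P = Re(S) = 6.113 W.
Step 8 — Reactive power: Q = Im(S) = -0.0007979 VAR.
Step 9 — Apparent power: |S| = 6.113 VA.
Step 10 — Power factor: PF = P/|S| = 1 (leading).

(a) P = 6.113 W  (b) Q = -0.0007979 VAR  (c) S = 6.113 VA  (d) PF = 1 (leading)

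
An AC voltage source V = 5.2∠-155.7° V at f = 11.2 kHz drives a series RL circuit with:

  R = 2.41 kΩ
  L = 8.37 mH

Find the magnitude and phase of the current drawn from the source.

Step 1 — Angular frequency: ω = 2π·f = 2π·1.12e+04 = 7.037e+04 rad/s.
Step 2 — Component impedances:
  R: Z = R = 2410 Ω
  L: Z = jωL = j·7.037e+04·0.00837 = 0 + j589 Ω
Step 3 — Series combination: Z_total = R + L = 2410 + j589 Ω = 2481∠13.7° Ω.
Step 4 — Source phasor: V = 5.2∠-155.7° V = -4.739 - j2.14 V.
Step 5 — Ohm's law: I = V / Z_total = (-4.739 - j2.14) / (2410 + j589) = -0.00206 - j0.0003843 A.
Step 6 — Convert to polar: |I| = 0.002096 A, ∠I = -169.4°.

I = 0.002096∠-169.4° A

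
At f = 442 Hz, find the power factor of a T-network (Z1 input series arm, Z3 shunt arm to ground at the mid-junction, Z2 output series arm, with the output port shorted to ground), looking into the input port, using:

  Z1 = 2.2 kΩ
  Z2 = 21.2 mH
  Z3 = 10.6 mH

Step 1 — Angular frequency: ω = 2π·f = 2π·442 = 2777 rad/s.
Step 2 — Component impedances:
  Z1: Z = R = 2200 Ω
  Z2: Z = jωL = j·2777·0.0212 = 0 + j58.88 Ω
  Z3: Z = jωL = j·2777·0.0106 = 0 + j29.44 Ω
Step 3 — With the output port shorted to ground, the output series arm Z2 runs from the junction to ground; the shunt arm Z3 also runs from the junction to ground. They appear in parallel: Z3 || Z2 = 0 + j19.63 Ω.
Step 4 — Series with input arm Z1: Z_in = Z1 + (Z3 || Z2) = 2200 + j19.63 Ω = 2200∠0.5° Ω.
Step 5 — Power factor: PF = cos(φ) = Re(Z)/|Z| = 2200/2200 = 1.
Step 6 — Type: Im(Z) = 19.63 ⇒ lagging (phase φ = 0.5°).

PF = 1 (lagging, φ = 0.5°)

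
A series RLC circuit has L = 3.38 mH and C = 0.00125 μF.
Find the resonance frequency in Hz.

Step 1 — Resonance condition Im(Z)=0 gives ω₀ = 1/√(LC).
Step 2 — ω₀ = 1/√(0.00338·1.25e-09) = 4.865e+05 rad/s.
Step 3 — f₀ = ω₀/(2π) = 7.743e+04 Hz.

f₀ = 7.743e+04 Hz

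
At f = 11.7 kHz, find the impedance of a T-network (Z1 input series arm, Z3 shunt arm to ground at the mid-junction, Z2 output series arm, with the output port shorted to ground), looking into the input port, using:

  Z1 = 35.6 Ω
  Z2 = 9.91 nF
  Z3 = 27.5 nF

Step 1 — Angular frequency: ω = 2π·f = 2π·1.17e+04 = 7.351e+04 rad/s.
Step 2 — Component impedances:
  Z1: Z = R = 35.6 Ω
  Z2: Z = 1/(jωC) = -j/(ω·C) = 0 - j1373 Ω
  Z3: Z = 1/(jωC) = -j/(ω·C) = 0 - j494.7 Ω
Step 3 — With the output port shorted to ground, the output series arm Z2 runs from the junction to ground; the shunt arm Z3 also runs from the junction to ground. They appear in parallel: Z3 || Z2 = 0 - j363.6 Ω.
Step 4 — Series with input arm Z1: Z_in = Z1 + (Z3 || Z2) = 35.6 - j363.6 Ω = 365.4∠-84.4° Ω.

Z = 35.6 - j363.6 Ω = 365.4∠-84.4° Ω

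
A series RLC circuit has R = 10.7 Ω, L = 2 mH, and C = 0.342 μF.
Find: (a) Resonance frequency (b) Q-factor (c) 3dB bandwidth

Step 1 — Resonance: ω₀ = 1/√(LC) = 1/√(0.002·3.42e-07) = 3.824e+04 rad/s.
Step 2 — f₀ = ω₀/(2π) = 6085 Hz.
Step 3 — Series Q: Q = ω₀L/R = 3.824e+04·0.002/10.7 = 7.147.
Step 4 — Bandwidth: Δω = ω₀/Q = 5350 rad/s; BW = Δω/(2π) = 851.5 Hz.

(a) f₀ = 6085 Hz  (b) Q = 7.147  (c) BW = 851.5 Hz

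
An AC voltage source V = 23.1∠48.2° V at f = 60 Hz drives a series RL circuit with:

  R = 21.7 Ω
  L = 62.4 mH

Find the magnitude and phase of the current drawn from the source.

Step 1 — Angular frequency: ω = 2π·f = 2π·60 = 377 rad/s.
Step 2 — Component impedances:
  R: Z = R = 21.7 Ω
  L: Z = jωL = j·377·0.0624 = 0 + j23.52 Ω
Step 3 — Series combination: Z_total = R + L = 21.7 + j23.52 Ω = 32∠47.3° Ω.
Step 4 — Source phasor: V = 23.1∠48.2° V = 15.4 + j17.22 V.
Step 5 — Ohm's law: I = V / Z_total = (15.4 + j17.22) / (21.7 + j23.52) = 0.7217 + j0.01121 A.
Step 6 — Convert to polar: |I| = 0.7218 A, ∠I = 0.9°.

I = 0.7218∠0.9° A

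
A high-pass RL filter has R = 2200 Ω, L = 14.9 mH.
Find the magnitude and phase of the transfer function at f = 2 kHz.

Step 1 — Angular frequency: ω = 2π·2000 = 1.257e+04 rad/s.
Step 2 — Transfer function: H(jω) = jωL/(R + jωL).
Step 3 — Numerator jωL = j·187.2; denominator R + jωL = 2200 + j187.2.
Step 4 — H = 0.007191 + j0.0845.
Step 5 — Magnitude: |H| = 0.0848 (-21.4 dB); phase: φ = 85.1°.

|H| = 0.0848 (-21.4 dB), φ = 85.1°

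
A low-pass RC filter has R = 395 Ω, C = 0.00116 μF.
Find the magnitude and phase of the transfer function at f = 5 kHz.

Step 1 — Angular frequency: ω = 2π·5000 = 3.142e+04 rad/s.
Step 2 — Transfer function: H(jω) = 1/(1 + jωRC).
Step 3 — Denominator: 1 + jωRC = 1 + j·3.142e+04·395·1.16e-09 = 1 + j0.01439.
Step 4 — H = 0.9998 - j0.01439.
Step 5 — Magnitude: |H| = 0.9999 (-0.0 dB); phase: φ = -0.8°.

|H| = 0.9999 (-0.0 dB), φ = -0.8°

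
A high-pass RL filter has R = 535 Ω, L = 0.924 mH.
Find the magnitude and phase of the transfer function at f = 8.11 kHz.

Step 1 — Angular frequency: ω = 2π·8110 = 5.096e+04 rad/s.
Step 2 — Transfer function: H(jω) = jωL/(R + jωL).
Step 3 — Numerator jωL = j·47.08; denominator R + jωL = 535 + j47.08.
Step 4 — H = 0.007686 + j0.08733.
Step 5 — Magnitude: |H| = 0.08767 (-21.1 dB); phase: φ = 85.0°.

|H| = 0.08767 (-21.1 dB), φ = 85.0°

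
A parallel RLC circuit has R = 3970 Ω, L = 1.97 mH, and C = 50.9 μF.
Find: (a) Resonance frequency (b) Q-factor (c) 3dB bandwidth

Step 1 — Resonance: ω₀ = 1/√(LC) = 1/√(0.00197·5.09e-05) = 3158 rad/s.
Step 2 — f₀ = ω₀/(2π) = 502.6 Hz.
Step 3 — Parallel Q: Q = R/(ω₀L) = 3970/(3158·0.00197) = 638.1.
Step 4 — Bandwidth: Δω = ω₀/Q = 4.949 rad/s; BW = Δω/(2π) = 0.7876 Hz.

(a) f₀ = 502.6 Hz  (b) Q = 638.1  (c) BW = 0.7876 Hz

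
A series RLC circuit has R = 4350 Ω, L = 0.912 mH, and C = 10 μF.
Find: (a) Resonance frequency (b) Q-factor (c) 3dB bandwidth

Step 1 — Resonance condition Im(Z)=0 gives ω₀ = 1/√(LC).
Step 2 — ω₀ = 1/√(0.000912·1e-05) = 1.047e+04 rad/s.
Step 3 — f₀ = ω₀/(2π) = 1667 Hz.
Step 4 — Series Q: Q = ω₀L/R = 1.047e+04·0.000912/4350 = 0.002195.
Step 5 — 3dB bandwidth: Δω = ω₀/Q = 4.77e+06 rad/s; BW = Δω/(2π) = 7.591e+05 Hz.

(a) f₀ = 1667 Hz  (b) Q = 0.002195  (c) BW = 7.591e+05 Hz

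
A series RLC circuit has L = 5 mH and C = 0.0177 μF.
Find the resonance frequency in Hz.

Step 1 — Resonance condition Im(Z)=0 gives ω₀ = 1/√(LC).
Step 2 — ω₀ = 1/√(0.005·1.77e-08) = 1.063e+05 rad/s.
Step 3 — f₀ = ω₀/(2π) = 1.692e+04 Hz.

f₀ = 1.692e+04 Hz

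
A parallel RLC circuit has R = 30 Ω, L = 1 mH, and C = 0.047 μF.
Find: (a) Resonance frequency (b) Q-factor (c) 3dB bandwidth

Step 1 — Resonance: ω₀ = 1/√(LC) = 1/√(0.001·4.7e-08) = 1.459e+05 rad/s.
Step 2 — f₀ = ω₀/(2π) = 2.322e+04 Hz.
Step 3 — Parallel Q: Q = R/(ω₀L) = 30/(1.459e+05·0.001) = 0.2057.
Step 4 — Bandwidth: Δω = ω₀/Q = 7.092e+05 rad/s; BW = Δω/(2π) = 1.129e+05 Hz.

(a) f₀ = 2.322e+04 Hz  (b) Q = 0.2057  (c) BW = 1.129e+05 Hz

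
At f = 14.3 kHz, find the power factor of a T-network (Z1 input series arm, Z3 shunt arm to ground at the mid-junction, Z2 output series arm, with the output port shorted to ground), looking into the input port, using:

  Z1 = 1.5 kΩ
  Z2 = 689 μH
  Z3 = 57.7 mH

Step 1 — Angular frequency: ω = 2π·f = 2π·1.43e+04 = 8.985e+04 rad/s.
Step 2 — Component impedances:
  Z1: Z = R = 1500 Ω
  Z2: Z = jωL = j·8.985e+04·0.000689 = 0 + j61.91 Ω
  Z3: Z = jωL = j·8.985e+04·0.0577 = 0 + j5184 Ω
Step 3 — With the output port shorted to ground, the output series arm Z2 runs from the junction to ground; the shunt arm Z3 also runs from the junction to ground. They appear in parallel: Z3 || Z2 = 0 + j61.18 Ω.
Step 4 — Series with input arm Z1: Z_in = Z1 + (Z3 || Z2) = 1500 + j61.18 Ω = 1501∠2.3° Ω.
Step 5 — Power factor: PF = cos(φ) = Re(Z)/|Z| = 1500/1501.2 = 0.9992.
Step 6 — Type: Im(Z) = 61.18 ⇒ lagging (phase φ = 2.3°).

PF = 0.9992 (lagging, φ = 2.3°)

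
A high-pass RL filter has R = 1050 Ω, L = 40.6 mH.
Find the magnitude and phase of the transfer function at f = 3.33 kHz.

Step 1 — Angular frequency: ω = 2π·3330 = 2.092e+04 rad/s.
Step 2 — Transfer function: H(jω) = jωL/(R + jωL).
Step 3 — Numerator jωL = j·849.5; denominator R + jωL = 1050 + j849.5.
Step 4 — H = 0.3956 + j0.489.
Step 5 — Magnitude: |H| = 0.629 (-4.0 dB); phase: φ = 51.0°.

|H| = 0.629 (-4.0 dB), φ = 51.0°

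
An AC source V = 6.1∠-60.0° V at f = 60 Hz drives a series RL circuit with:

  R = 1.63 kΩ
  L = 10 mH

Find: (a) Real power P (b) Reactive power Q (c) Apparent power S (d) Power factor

Step 1 — Angular frequency: ω = 2π·f = 2π·60 = 377 rad/s.
Step 2 — Component impedances:
  R: Z = R = 1630 Ω
  L: Z = jωL = j·377·0.01 = 0 + j3.77 Ω
Step 3 — Series combination: Z_total = R + L = 1630 + j3.77 Ω = 1630∠0.1° Ω.
Step 4 — Source phasor: V = 6.1∠-60.0° V = 3.05 - j5.283 V.
Step 5 — Current: I = V / Z = 0.001864 - j0.003245 A = 0.003742∠-60.1° A.
Step 6 — Complex power: S = V·I* = 0.02283 + j5.28e-05 VA.
Step 7 — Real power: P = Re(S) = 0.02283 W.
Step 8 — Reactive power: Q = Im(S) = 5.28e-05 VAR.
Step 9 — Apparent power: |S| = 0.02283 VA.
Step 10 — Power factor: PF = P/|S| = 1 (lagging).

(a) P = 0.02283 W  (b) Q = 5.28e-05 VAR  (c) S = 0.02283 VA  (d) PF = 1 (lagging)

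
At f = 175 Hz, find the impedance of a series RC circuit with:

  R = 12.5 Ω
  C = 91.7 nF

Step 1 — Angular frequency: ω = 2π·f = 2π·175 = 1100 rad/s.
Step 2 — Component impedances:
  R: Z = R = 12.5 Ω
  C: Z = 1/(jωC) = -j/(ω·C) = 0 - j9918 Ω
Step 3 — Series combination: Z_total = R + C = 12.5 - j9918 Ω = 9918∠-89.9° Ω.

Z = 12.5 - j9918 Ω = 9918∠-89.9° Ω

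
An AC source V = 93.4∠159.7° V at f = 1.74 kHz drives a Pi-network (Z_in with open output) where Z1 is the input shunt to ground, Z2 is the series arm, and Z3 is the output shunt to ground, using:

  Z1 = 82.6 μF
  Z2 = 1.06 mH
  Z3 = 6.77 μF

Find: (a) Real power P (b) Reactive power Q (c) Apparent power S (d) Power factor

Step 1 — Angular frequency: ω = 2π·f = 2π·1740 = 1.093e+04 rad/s.
Step 2 — Component impedances:
  Z1: Z = 1/(jωC) = -j/(ω·C) = 0 - j1.107 Ω
  Z2: Z = jωL = j·1.093e+04·0.00106 = 0 + j11.59 Ω
  Z3: Z = 1/(jωC) = -j/(ω·C) = 0 - j13.51 Ω
Step 3 — With open output, the series arm Z2 and the output shunt Z3 appear in series to ground: Z2 + Z3 = 0 - j1.922 Ω.
Step 4 — Parallel with input shunt Z1: Z_in = Z1 || (Z2 + Z3) = 0 - j0.7026 Ω = 0.7026∠-90.0° Ω.
Step 5 — Source phasor: V = 93.4∠159.7° V = -87.6 + j32.4 V.
Step 6 — Current: I = V / Z = -46.12 - j124.7 A = 132.9∠-110.3° A.
Step 7 — Complex power: S = V·I* = 0 - j1.242e+04 VA.
Step 8 — Real power: P = Re(S) = 0 W.
Step 9 — Reactive power: Q = Im(S) = -1.242e+04 VAR.
Step 10 — Apparent power: |S| = 1.242e+04 VA.
Step 11 — Power factor: PF = P/|S| = 0 (leading).

(a) P = 0 W  (b) Q = -1.242e+04 VAR  (c) S = 1.242e+04 VA  (d) PF = 0 (leading)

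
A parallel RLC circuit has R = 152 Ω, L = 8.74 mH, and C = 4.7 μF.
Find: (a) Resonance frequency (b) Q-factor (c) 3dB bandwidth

Step 1 — Resonance: ω₀ = 1/√(LC) = 1/√(0.00874·4.7e-06) = 4934 rad/s.
Step 2 — f₀ = ω₀/(2π) = 785.3 Hz.
Step 3 — Parallel Q: Q = R/(ω₀L) = 152/(4934·0.00874) = 3.525.
Step 4 — Bandwidth: Δω = ω₀/Q = 1400 rad/s; BW = Δω/(2π) = 222.8 Hz.

(a) f₀ = 785.3 Hz  (b) Q = 3.525  (c) BW = 222.8 Hz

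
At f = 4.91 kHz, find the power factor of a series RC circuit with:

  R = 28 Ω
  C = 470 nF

Step 1 — Angular frequency: ω = 2π·f = 2π·4910 = 3.085e+04 rad/s.
Step 2 — Component impedances:
  R: Z = R = 28 Ω
  C: Z = 1/(jωC) = -j/(ω·C) = 0 - j68.97 Ω
Step 3 — Series combination: Z_total = R + C = 28 - j68.97 Ω = 74.43∠-67.9° Ω.
Step 4 — Power factor: PF = cos(φ) = Re(Z)/|Z| = 28/74.43 = 0.3762.
Step 5 — Type: Im(Z) = -68.97 ⇒ leading (phase φ = -67.9°).

PF = 0.3762 (leading, φ = -67.9°)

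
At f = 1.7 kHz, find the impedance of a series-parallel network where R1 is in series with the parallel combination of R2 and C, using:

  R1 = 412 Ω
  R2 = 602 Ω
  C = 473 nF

Step 1 — Angular frequency: ω = 2π·f = 2π·1700 = 1.068e+04 rad/s.
Step 2 — Component impedances:
  R1: Z = R = 412 Ω
  R2: Z = R = 602 Ω
  C: Z = 1/(jωC) = -j/(ω·C) = 0 - j197.9 Ω
Step 3 — Parallel branch: R2 || C = 1/(1/R2 + 1/C) = 58.73 - j178.6 Ω.
Step 4 — Series with R1: Z_total = R1 + (R2 || C) = 470.7 - j178.6 Ω = 503.5∠-20.8° Ω.

Z = 470.7 - j178.6 Ω = 503.5∠-20.8° Ω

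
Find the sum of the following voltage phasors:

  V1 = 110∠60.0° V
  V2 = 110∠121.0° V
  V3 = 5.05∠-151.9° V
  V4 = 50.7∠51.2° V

Step 1 — Convert each phasor to rectangular form:
  V1 = 110·(cos(60.0°) + j·sin(60.0°)) = 55 + j95.26 V
  V2 = 110·(cos(121.0°) + j·sin(121.0°)) = -56.65 + j94.29 V
  V3 = 5.05·(cos(-151.9°) + j·sin(-151.9°)) = -4.455 - j2.379 V
  V4 = 50.7·(cos(51.2°) + j·sin(51.2°)) = 31.77 + j39.51 V
Step 2 — Sum components: V_total = 25.66 + j226.7 V.
Step 3 — Convert to polar: |V_total| = 228.1 V, ∠V_total = 83.5°.

V_total = 228.1∠83.5° V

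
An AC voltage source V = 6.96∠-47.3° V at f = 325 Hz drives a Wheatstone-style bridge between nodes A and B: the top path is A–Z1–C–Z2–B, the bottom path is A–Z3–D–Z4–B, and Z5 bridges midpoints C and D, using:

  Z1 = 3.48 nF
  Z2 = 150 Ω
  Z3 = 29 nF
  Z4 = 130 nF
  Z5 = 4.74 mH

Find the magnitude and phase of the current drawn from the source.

Step 1 — Angular frequency: ω = 2π·f = 2π·325 = 2042 rad/s.
Step 2 — Component impedances:
  Z1: Z = 1/(jωC) = -j/(ω·C) = 0 - j1.407e+05 Ω
  Z2: Z = R = 150 Ω
  Z3: Z = 1/(jωC) = -j/(ω·C) = 0 - j1.689e+04 Ω
  Z4: Z = 1/(jωC) = -j/(ω·C) = 0 - j3767 Ω
  Z5: Z = jωL = j·2042·0.00474 = 0 + j9.679 Ω
Step 3 — Bridge requires nodal analysis (the Z5 bridge couples midpoints C and D, so the two paths cannot be reduced to a simple series/parallel combination). Setting node B to ground and injecting 1 A at node A, the 3-node admittance system at A, C, D solves to V_A = Z_AB = 150.5 - j1.508e+04 Ω = 1.508e+04∠-89.4° Ω.
Step 4 — Source phasor: V = 6.96∠-47.3° V = 4.72 - j5.115 V.
Step 5 — Ohm's law: I = V / Z_total = (4.72 - j5.115) / (150.5 - j1.508e+04) = 0.0003424 + j0.0003097 A.
Step 6 — Convert to polar: |I| = 0.0004617 A, ∠I = 42.1°.

I = 0.0004617∠42.1° A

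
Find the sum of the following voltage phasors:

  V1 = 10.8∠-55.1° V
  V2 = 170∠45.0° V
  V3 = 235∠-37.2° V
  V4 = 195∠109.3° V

Step 1 — Convert each phasor to rectangular form:
  V1 = 10.8·(cos(-55.1°) + j·sin(-55.1°)) = 6.179 - j8.858 V
  V2 = 170·(cos(45.0°) + j·sin(45.0°)) = 120.2 + j120.2 V
  V3 = 235·(cos(-37.2°) + j·sin(-37.2°)) = 187.2 - j142.1 V
  V4 = 195·(cos(109.3°) + j·sin(109.3°)) = -64.45 + j184 V
Step 2 — Sum components: V_total = 249.1 + j153.3 V.
Step 3 — Convert to polar: |V_total| = 292.5 V, ∠V_total = 31.6°.

V_total = 292.5∠31.6° V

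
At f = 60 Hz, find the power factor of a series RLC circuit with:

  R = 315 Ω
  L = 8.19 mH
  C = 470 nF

Step 1 — Angular frequency: ω = 2π·f = 2π·60 = 377 rad/s.
Step 2 — Component impedances:
  R: Z = R = 315 Ω
  L: Z = jωL = j·377·0.00819 = 0 + j3.088 Ω
  C: Z = 1/(jωC) = -j/(ω·C) = 0 - j5644 Ω
Step 3 — Series combination: Z_total = R + L + C = 315 - j5641 Ω = 5649∠-86.8° Ω.
Step 4 — Power factor: PF = cos(φ) = Re(Z)/|Z| = 315/5649 = 0.05576.
Step 5 — Type: Im(Z) = -5641 ⇒ leading (phase φ = -86.8°).

PF = 0.05576 (leading, φ = -86.8°)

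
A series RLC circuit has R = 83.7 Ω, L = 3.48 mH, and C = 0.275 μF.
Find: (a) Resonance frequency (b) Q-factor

Step 1 — Resonance condition Im(Z)=0 gives ω₀ = 1/√(LC).
Step 2 — ω₀ = 1/√(0.00348·2.75e-07) = 3.233e+04 rad/s.
Step 3 — f₀ = ω₀/(2π) = 5145 Hz.
Step 4 — Series Q: Q = ω₀L/R = 3.233e+04·0.00348/83.7 = 1.344.

(a) f₀ = 5145 Hz  (b) Q = 1.344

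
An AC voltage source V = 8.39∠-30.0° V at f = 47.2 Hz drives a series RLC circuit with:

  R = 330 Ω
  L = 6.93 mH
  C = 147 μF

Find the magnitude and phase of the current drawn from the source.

Step 1 — Angular frequency: ω = 2π·f = 2π·47.2 = 296.6 rad/s.
Step 2 — Component impedances:
  R: Z = R = 330 Ω
  L: Z = jωL = j·296.6·0.00693 = 0 + j2.055 Ω
  C: Z = 1/(jωC) = -j/(ω·C) = 0 - j22.94 Ω
Step 3 — Series combination: Z_total = R + L + C = 330 - j20.88 Ω = 330.7∠-3.6° Ω.
Step 4 — Source phasor: V = 8.39∠-30.0° V = 7.266 - j4.195 V.
Step 5 — Ohm's law: I = V / Z_total = (7.266 - j4.195) / (330 - j20.88) = 0.02273 - j0.01127 A.
Step 6 — Convert to polar: |I| = 0.02537 A, ∠I = -26.4°.

I = 0.02537∠-26.4° A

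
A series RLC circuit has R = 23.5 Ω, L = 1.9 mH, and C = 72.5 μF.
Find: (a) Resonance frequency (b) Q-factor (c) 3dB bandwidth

Step 1 — Resonance: ω₀ = 1/√(LC) = 1/√(0.0019·7.25e-05) = 2694 rad/s.
Step 2 — f₀ = ω₀/(2π) = 428.8 Hz.
Step 3 — Series Q: Q = ω₀L/R = 2694·0.0019/23.5 = 0.2178.
Step 4 — Bandwidth: Δω = ω₀/Q = 1.237e+04 rad/s; BW = Δω/(2π) = 1968 Hz.

(a) f₀ = 428.8 Hz  (b) Q = 0.2178  (c) BW = 1968 Hz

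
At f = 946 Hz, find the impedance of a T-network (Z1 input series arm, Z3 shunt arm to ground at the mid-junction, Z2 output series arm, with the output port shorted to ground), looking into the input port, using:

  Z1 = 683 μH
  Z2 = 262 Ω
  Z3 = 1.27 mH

Step 1 — Angular frequency: ω = 2π·f = 2π·946 = 5944 rad/s.
Step 2 — Component impedances:
  Z1: Z = jωL = j·5944·0.000683 = 0 + j4.06 Ω
  Z2: Z = R = 262 Ω
  Z3: Z = jωL = j·5944·0.00127 = 0 + j7.549 Ω
Step 3 — With the output port shorted to ground, the output series arm Z2 runs from the junction to ground; the shunt arm Z3 also runs from the junction to ground. They appear in parallel: Z3 || Z2 = 0.2173 + j7.542 Ω.
Step 4 — Series with input arm Z1: Z_in = Z1 + (Z3 || Z2) = 0.2173 + j11.6 Ω = 11.6∠88.9° Ω.

Z = 0.2173 + j11.6 Ω = 11.6∠88.9° Ω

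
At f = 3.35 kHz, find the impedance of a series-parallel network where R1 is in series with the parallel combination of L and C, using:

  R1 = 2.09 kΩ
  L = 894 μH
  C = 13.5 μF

Step 1 — Angular frequency: ω = 2π·f = 2π·3350 = 2.105e+04 rad/s.
Step 2 — Component impedances:
  R1: Z = R = 2090 Ω
  L: Z = jωL = j·2.105e+04·0.000894 = 0 + j18.82 Ω
  C: Z = 1/(jωC) = -j/(ω·C) = 0 - j3.519 Ω
Step 3 — Parallel branch: L || C = 1/(1/L + 1/C) = 0 - j4.329 Ω.
Step 4 — Series with R1: Z_total = R1 + (L || C) = 2090 - j4.329 Ω = 2090∠-0.1° Ω.

Z = 2090 - j4.329 Ω = 2090∠-0.1° Ω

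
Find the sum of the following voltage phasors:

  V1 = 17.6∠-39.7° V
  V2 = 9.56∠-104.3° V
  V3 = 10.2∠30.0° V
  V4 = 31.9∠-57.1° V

Step 1 — Convert each phasor to rectangular form:
  V1 = 17.6·(cos(-39.7°) + j·sin(-39.7°)) = 13.54 - j11.24 V
  V2 = 9.56·(cos(-104.3°) + j·sin(-104.3°)) = -2.361 - j9.264 V
  V3 = 10.2·(cos(30.0°) + j·sin(30.0°)) = 8.833 + j5.1 V
  V4 = 31.9·(cos(-57.1°) + j·sin(-57.1°)) = 17.33 - j26.78 V
Step 2 — Sum components: V_total = 37.34 - j42.19 V.
Step 3 — Convert to polar: |V_total| = 56.34 V, ∠V_total = -48.5°.

V_total = 56.34∠-48.5° V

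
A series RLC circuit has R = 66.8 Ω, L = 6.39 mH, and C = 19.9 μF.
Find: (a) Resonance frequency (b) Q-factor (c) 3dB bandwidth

Step 1 — Resonance: ω₀ = 1/√(LC) = 1/√(0.00639·1.99e-05) = 2804 rad/s.
Step 2 — f₀ = ω₀/(2π) = 446.3 Hz.
Step 3 — Series Q: Q = ω₀L/R = 2804·0.00639/66.8 = 0.2683.
Step 4 — Bandwidth: Δω = ω₀/Q = 1.045e+04 rad/s; BW = Δω/(2π) = 1664 Hz.

(a) f₀ = 446.3 Hz  (b) Q = 0.2683  (c) BW = 1664 Hz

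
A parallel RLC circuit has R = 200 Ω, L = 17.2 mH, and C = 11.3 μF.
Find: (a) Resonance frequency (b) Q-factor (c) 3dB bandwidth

Step 1 — Resonance: ω₀ = 1/√(LC) = 1/√(0.0172·1.13e-05) = 2268 rad/s.
Step 2 — f₀ = ω₀/(2π) = 361 Hz.
Step 3 — Parallel Q: Q = R/(ω₀L) = 200/(2268·0.0172) = 5.126.
Step 4 — Bandwidth: Δω = ω₀/Q = 442.5 rad/s; BW = Δω/(2π) = 70.42 Hz.

(a) f₀ = 361 Hz  (b) Q = 5.126  (c) BW = 70.42 Hz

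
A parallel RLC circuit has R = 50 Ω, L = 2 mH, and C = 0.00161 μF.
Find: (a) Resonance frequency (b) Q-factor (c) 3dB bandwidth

Step 1 — Resonance: ω₀ = 1/√(LC) = 1/√(0.002·1.61e-09) = 5.573e+05 rad/s.
Step 2 — f₀ = ω₀/(2π) = 8.869e+04 Hz.
Step 3 — Parallel Q: Q = R/(ω₀L) = 50/(5.573e+05·0.002) = 0.04486.
Step 4 — Bandwidth: Δω = ω₀/Q = 1.242e+07 rad/s; BW = Δω/(2π) = 1.977e+06 Hz.

(a) f₀ = 8.869e+04 Hz  (b) Q = 0.04486  (c) BW = 1.977e+06 Hz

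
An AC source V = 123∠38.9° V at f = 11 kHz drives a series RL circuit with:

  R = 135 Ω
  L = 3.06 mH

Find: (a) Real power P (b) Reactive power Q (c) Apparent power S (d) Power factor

Step 1 — Angular frequency: ω = 2π·f = 2π·1.1e+04 = 6.912e+04 rad/s.
Step 2 — Component impedances:
  R: Z = R = 135 Ω
  L: Z = jωL = j·6.912e+04·0.00306 = 0 + j211.5 Ω
Step 3 — Series combination: Z_total = R + L = 135 + j211.5 Ω = 250.9∠57.4° Ω.
Step 4 — Source phasor: V = 123∠38.9° V = 95.72 + j77.24 V.
Step 5 — Current: I = V / Z = 0.4648 - j0.1559 A = 0.4902∠-18.5° A.
Step 6 — Complex power: S = V·I* = 32.44 + j50.83 VA.
Step 7 — Real power: P = Re(S) = 32.44 W.
Step 8 — Reactive power: Q = Im(S) = 50.83 VAR.
Step 9 — Apparent power: |S| = 60.3 VA.
Step 10 — Power factor: PF = P/|S| = 0.538 (lagging).

(a) P = 32.44 W  (b) Q = 50.83 VAR  (c) S = 60.3 VA  (d) PF = 0.538 (lagging)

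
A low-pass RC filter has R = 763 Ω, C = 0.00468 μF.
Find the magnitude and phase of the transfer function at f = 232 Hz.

Step 1 — Angular frequency: ω = 2π·232 = 1458 rad/s.
Step 2 — Transfer function: H(jω) = 1/(1 + jωRC).
Step 3 — Denominator: 1 + jωRC = 1 + j·1458·763·4.68e-09 = 1 + j0.005205.
Step 4 — H = 1 - j0.005205.
Step 5 — Magnitude: |H| = 1 (-0.0 dB); phase: φ = -0.3°.

|H| = 1 (-0.0 dB), φ = -0.3°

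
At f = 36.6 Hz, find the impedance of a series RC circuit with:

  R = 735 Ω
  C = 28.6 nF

Step 1 — Angular frequency: ω = 2π·f = 2π·36.6 = 230 rad/s.
Step 2 — Component impedances:
  R: Z = R = 735 Ω
  C: Z = 1/(jωC) = -j/(ω·C) = 0 - j1.52e+05 Ω
Step 3 — Series combination: Z_total = R + C = 735 - j1.52e+05 Ω = 1.52e+05∠-89.7° Ω.

Z = 735 - j1.52e+05 Ω = 1.52e+05∠-89.7° Ω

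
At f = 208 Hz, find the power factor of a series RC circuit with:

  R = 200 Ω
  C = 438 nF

Step 1 — Angular frequency: ω = 2π·f = 2π·208 = 1307 rad/s.
Step 2 — Component impedances:
  R: Z = R = 200 Ω
  C: Z = 1/(jωC) = -j/(ω·C) = 0 - j1747 Ω
Step 3 — Series combination: Z_total = R + C = 200 - j1747 Ω = 1758∠-83.5° Ω.
Step 4 — Power factor: PF = cos(φ) = Re(Z)/|Z| = 200/1758.4 = 0.1137.
Step 5 — Type: Im(Z) = -1747 ⇒ leading (phase φ = -83.5°).

PF = 0.1137 (leading, φ = -83.5°)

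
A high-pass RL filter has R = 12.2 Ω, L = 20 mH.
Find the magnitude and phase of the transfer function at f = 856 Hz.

Step 1 — Angular frequency: ω = 2π·856 = 5378 rad/s.
Step 2 — Transfer function: H(jω) = jωL/(R + jωL).
Step 3 — Numerator jωL = j·107.6; denominator R + jωL = 12.2 + j107.6.
Step 4 — H = 0.9873 + j0.112.
Step 5 — Magnitude: |H| = 0.9936 (-0.1 dB); phase: φ = 6.5°.

|H| = 0.9936 (-0.1 dB), φ = 6.5°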